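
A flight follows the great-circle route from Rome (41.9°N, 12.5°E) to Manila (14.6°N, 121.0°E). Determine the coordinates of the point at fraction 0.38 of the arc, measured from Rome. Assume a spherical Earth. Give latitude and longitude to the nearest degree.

≈ (46°N, 62°E)

Write both endpoints as unit vectors p₁, p₂ with components (cos φ cos λ, cos φ sin λ, sin φ).
The central angle between the endpoints is δ = arccos(p₁·p₂) ≈ 1.631 rad (93.5°).
Interpolate at f = 0.38 with slerp weights a = sin((1−f)δ)/sin δ ≈ 0.849, b = sin(fδ)/sin δ ≈ 0.582.
p = a·p₁ + b·p₂ ≈ (0.327, 0.619, 0.714); φ = arcsin(p_z) ≈ 45.54°, λ = atan2(p_y, p_x) ≈ 62.18°.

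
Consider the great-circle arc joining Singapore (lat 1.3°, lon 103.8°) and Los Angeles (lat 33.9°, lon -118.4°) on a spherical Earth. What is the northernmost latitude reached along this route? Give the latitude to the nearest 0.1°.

≈ 45.7°

The great circle lies in the plane with unit normal n̂ = (p₁ × p₂)/|p₁ × p₂|.
Here n̂_z ≈ +0.698; the vertex latitude is φ_max = arccos|n̂_z| ≈ 45.7°.
Check via Clairaut: cos φ_max = |cos φ₁| · sin C = cos(1.3°)·sin(44.3°) ≈ 0.698, again giving ≈ 45.7°.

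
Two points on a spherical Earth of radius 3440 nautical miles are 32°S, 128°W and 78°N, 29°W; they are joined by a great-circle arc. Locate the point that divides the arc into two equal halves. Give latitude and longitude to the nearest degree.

Write both endpoints as unit vectors p₁, p₂ with components (cos φ cos λ, cos φ sin λ, sin φ).
The central angle between the endpoints is δ = arccos(p₁·p₂) ≈ 2.148 rad (123.1°).
Interpolate at f = 1/2 with slerp weights a = sin((1−f)δ)/sin δ ≈ 1.049, b = sin(fδ)/sin δ ≈ 1.049.
p = a·p₁ + b·p₂ ≈ (-0.357, -0.807, 0.470); φ = arcsin(p_z) ≈ 28.06°, λ = atan2(p_y, p_x) ≈ -113.87°.

≈ 28°N, 114°W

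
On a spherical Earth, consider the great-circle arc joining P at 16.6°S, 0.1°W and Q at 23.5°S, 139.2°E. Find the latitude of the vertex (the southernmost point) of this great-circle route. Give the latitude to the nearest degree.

≈ 47°S

The great circle lies in the plane with unit normal n̂ = (p₁ × p₂)/|p₁ × p₂|.
Here n̂_z ≈ +0.687; the vertex latitude is φ_max = arccos|n̂_z| ≈ 46.6°.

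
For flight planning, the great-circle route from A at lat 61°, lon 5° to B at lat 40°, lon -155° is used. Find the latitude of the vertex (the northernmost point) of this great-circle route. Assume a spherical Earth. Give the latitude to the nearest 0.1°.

The great circle lies in the plane with unit normal n̂ = (p₁ × p₂)/|p₁ × p₂|.
Here n̂_z ≈ -0.130; the vertex latitude is φ_max = arccos|n̂_z| ≈ 82.5°.
Check via Clairaut: cos φ_max = |cos φ₁| · sin C = cos(61.0°)·sin(15.6°) ≈ 0.130, again giving ≈ 82.5°.

≈ 82.5°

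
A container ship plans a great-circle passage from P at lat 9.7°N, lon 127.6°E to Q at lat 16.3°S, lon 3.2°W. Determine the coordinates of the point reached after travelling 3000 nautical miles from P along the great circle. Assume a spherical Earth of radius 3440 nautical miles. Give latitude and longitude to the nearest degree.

The haversine formula gives a central angle δ ≈ 2.299 rad (131.7°) between the endpoints. The total great-circle distance is δ·R ≈ 2.299 × 3440 ≈ 7908 nmi, so the target fraction is f = 3000/7908 ≈ 0.379.
Interpolate at f ≈ 0.379 with slerp weights a = sin((1−f)δ)/sin δ ≈ 1.326, b = sin(fδ)/sin δ ≈ 1.026.
p = a·p₁ + b·p₂ ≈ (0.186, 0.981, -0.065); φ = arcsin(p_z) ≈ -3.70°, λ = atan2(p_y, p_x) ≈ 79.28°.

≈ lat 4°S, lon 79°E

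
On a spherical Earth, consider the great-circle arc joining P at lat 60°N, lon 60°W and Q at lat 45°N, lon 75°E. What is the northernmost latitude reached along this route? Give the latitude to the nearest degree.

≈ 74°N

The great circle lies in the plane with unit normal n̂ = (p₁ × p₂)/|p₁ × p₂|.
Here n̂_z ≈ +0.268; the vertex latitude is φ_max = arccos|n̂_z| ≈ 74.4°.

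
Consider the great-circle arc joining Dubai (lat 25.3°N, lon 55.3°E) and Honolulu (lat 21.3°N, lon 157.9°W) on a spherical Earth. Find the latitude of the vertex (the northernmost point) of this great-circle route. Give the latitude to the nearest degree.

The great circle lies in the plane with unit normal n̂ = (p₁ × p₂)/|p₁ × p₂|.
Here n̂_z ≈ +0.552; the vertex latitude is φ_max = arccos|n̂_z| ≈ 56.5°.
Check via Clairaut: cos φ_max = |cos φ₁| · sin C = cos(25.3°)·sin(37.6°) ≈ 0.552, again giving ≈ 56.5°.

≈ 56°N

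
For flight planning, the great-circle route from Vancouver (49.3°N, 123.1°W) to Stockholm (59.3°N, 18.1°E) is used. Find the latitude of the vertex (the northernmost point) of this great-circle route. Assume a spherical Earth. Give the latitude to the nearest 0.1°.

The great circle lies in the plane with unit normal n̂ = (p₁ × p₂)/|p₁ × p₂|.
Here n̂_z ≈ +0.227; the vertex latitude is φ_max = arccos|n̂_z| ≈ 76.9°.

≈ 76.9°N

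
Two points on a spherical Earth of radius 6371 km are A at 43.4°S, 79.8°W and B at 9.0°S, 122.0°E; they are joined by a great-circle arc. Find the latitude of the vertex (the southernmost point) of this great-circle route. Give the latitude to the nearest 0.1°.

The great circle lies in the plane with unit normal n̂ = (p₁ × p₂)/|p₁ × p₂|.
Here n̂_z ≈ -0.321; the vertex latitude is φ_max = arccos|n̂_z| ≈ 71.3°.

≈ 71.3°S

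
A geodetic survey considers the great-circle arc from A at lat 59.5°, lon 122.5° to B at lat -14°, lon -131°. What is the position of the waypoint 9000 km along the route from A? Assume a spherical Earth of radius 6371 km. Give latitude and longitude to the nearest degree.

Convert each endpoint to a unit vector on the sphere (x = cos φ cos λ, y = cos φ sin λ, z = sin φ).
The central angle between the endpoints is δ = arccos(p₁·p₂) ≈ 1.927 rad (110.4°). The total great-circle distance is δ·R ≈ 1.927 × 6371 ≈ 12274 km, so the target fraction is f = 9000/12274 ≈ 0.733.
Interpolate at f ≈ 0.733 with slerp weights a = sin((1−f)δ)/sin δ ≈ 0.524, b = sin(fδ)/sin δ ≈ 1.053.
p = a·p₁ + b·p₂ ≈ (-0.814, -0.547, 0.197); φ = arcsin(p_z) ≈ 11.36°, λ = atan2(p_y, p_x) ≈ -146.09°.

≈ lat 11°, lon -146°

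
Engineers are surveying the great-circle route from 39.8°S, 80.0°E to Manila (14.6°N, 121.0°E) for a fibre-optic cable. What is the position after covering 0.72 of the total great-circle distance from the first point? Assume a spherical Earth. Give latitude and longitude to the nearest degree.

Write both endpoints as unit vectors p₁, p₂ with components (cos φ cos λ, cos φ sin λ, sin φ).
The central angle between the endpoints is δ = arccos(p₁·p₂) ≈ 1.160 rad (66.4°).
Interpolate at f = 0.72 with slerp weights a = sin((1−f)δ)/sin δ ≈ 0.348, b = sin(fδ)/sin δ ≈ 0.809.
p = a·p₁ + b·p₂ ≈ (-0.357, 0.934, -0.019); φ = arcsin(p_z) ≈ -1.09°, λ = atan2(p_y, p_x) ≈ 110.90°.

≈ 1°S, 111°E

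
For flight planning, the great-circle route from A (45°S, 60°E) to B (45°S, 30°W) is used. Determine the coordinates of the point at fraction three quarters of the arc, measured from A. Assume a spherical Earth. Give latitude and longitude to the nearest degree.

≈ (52°S, 10°W)

From cos δ = sin φ₁ sin φ₂ + cos φ₁ cos φ₂ cos Δλ, the central angle is δ ≈ 1.047 rad (60.0°).
Interpolate at f = 3/4 with slerp weights a = sin((1−f)δ)/sin δ ≈ 0.299, b = sin(fδ)/sin δ ≈ 0.816.
p = a·p₁ + b·p₂ ≈ (0.606, -0.106, -0.789); φ = arcsin(p_z) ≈ -52.06°, λ = atan2(p_y, p_x) ≈ -9.90°.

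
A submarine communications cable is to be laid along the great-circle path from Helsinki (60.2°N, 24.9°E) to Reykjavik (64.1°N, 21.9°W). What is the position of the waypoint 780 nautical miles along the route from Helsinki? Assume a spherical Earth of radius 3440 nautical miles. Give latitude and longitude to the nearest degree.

≈ 64°N, 2°W

Write both endpoints as unit vectors p₁, p₂ with components (cos φ cos λ, cos φ sin λ, sin φ).
The central angle between the endpoints is δ = arccos(p₁·p₂) ≈ 0.379 rad (21.7°). The total great-circle distance is δ·R ≈ 0.379 × 3440 ≈ 1302 nmi, so the target fraction is f = 780/1302 ≈ 0.599.
Interpolate at f ≈ 0.599 with slerp weights a = sin((1−f)δ)/sin δ ≈ 0.409, b = sin(fδ)/sin δ ≈ 0.608.
p = a·p₁ + b·p₂ ≈ (0.431, -0.013, 0.902); φ = arcsin(p_z) ≈ 64.46°, λ = atan2(p_y, p_x) ≈ -1.79°.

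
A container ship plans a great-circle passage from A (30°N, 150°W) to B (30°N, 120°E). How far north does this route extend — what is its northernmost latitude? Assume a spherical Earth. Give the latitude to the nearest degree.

≈ 39°N

The great circle lies in the plane with unit normal n̂ = (p₁ × p₂)/|p₁ × p₂|.
Here n̂_z ≈ -0.775; the vertex latitude is φ_max = arccos|n̂_z| ≈ 39.2°.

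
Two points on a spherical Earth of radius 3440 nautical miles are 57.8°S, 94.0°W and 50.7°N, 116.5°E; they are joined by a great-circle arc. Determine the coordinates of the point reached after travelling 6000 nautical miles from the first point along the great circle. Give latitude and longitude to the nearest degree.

Convert each endpoint to a unit vector on the sphere (x = cos φ cos λ, y = cos φ sin λ, z = sin φ).
The central angle between the endpoints is δ = arccos(p₁·p₂) ≈ 2.810 rad (161.0°). The total great-circle distance is δ·R ≈ 2.810 × 3440 ≈ 9668 nmi, so the target fraction is f = 6000/9668 ≈ 0.621.
Interpolate at f ≈ 0.621 with slerp weights a = sin((1−f)δ)/sin δ ≈ 2.691, b = sin(fδ)/sin δ ≈ 3.029.
p = a·p₁ + b·p₂ ≈ (-0.956, 0.286, 0.066); φ = arcsin(p_z) ≈ 3.80°, λ = atan2(p_y, p_x) ≈ 163.34°.

≈ 4°N, 163°E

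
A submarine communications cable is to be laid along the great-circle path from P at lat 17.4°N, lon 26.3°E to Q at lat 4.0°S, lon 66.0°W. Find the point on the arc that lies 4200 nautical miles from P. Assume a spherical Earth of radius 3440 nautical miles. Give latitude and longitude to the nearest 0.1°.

Convert each endpoint to a unit vector on the sphere (x = cos φ cos λ, y = cos φ sin λ, z = sin φ).
The central angle between the endpoints is δ = arccos(p₁·p₂) ≈ 1.630 rad (93.4°). The total great-circle distance is δ·R ≈ 1.630 × 3440 ≈ 5607 nmi, so the target fraction is f = 4200/5607 ≈ 0.749.
Interpolate at f ≈ 0.749 with slerp weights a = sin((1−f)δ)/sin δ ≈ 0.398, b = sin(fδ)/sin δ ≈ 0.941.
p = a·p₁ + b·p₂ ≈ (0.723, -0.689, 0.053); φ = arcsin(p_z) ≈ 3.07°, λ = atan2(p_y, p_x) ≈ -43.64°.

≈ lat 3.1°N, lon 43.6°W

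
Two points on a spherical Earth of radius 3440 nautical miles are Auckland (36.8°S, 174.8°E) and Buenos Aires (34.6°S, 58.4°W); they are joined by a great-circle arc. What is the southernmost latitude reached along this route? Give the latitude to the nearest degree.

≈ 58°S

The great circle lies in the plane with unit normal n̂ = (p₁ × p₂)/|p₁ × p₂|.
Here n̂_z ≈ +0.529; the vertex latitude is φ_max = arccos|n̂_z| ≈ 58.1°.
Check via Clairaut: cos φ_max = |cos φ₁| · sin C = cos(36.8°)·sin(138.7°) ≈ 0.529, again giving ≈ 58.1°.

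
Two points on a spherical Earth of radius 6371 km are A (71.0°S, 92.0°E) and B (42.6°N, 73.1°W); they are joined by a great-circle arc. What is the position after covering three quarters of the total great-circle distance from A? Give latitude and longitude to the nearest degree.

≈ (5°N, 67°W)

Write both endpoints as unit vectors p₁, p₂ with components (cos φ cos λ, cos φ sin λ, sin φ).
The central angle between the endpoints is δ = arccos(p₁·p₂) ≈ 2.629 rad (150.6°).
Interpolate at f = 3/4 with slerp weights a = sin((1−f)δ)/sin δ ≈ 1.246, b = sin(fδ)/sin δ ≈ 1.878.
p = a·p₁ + b·p₂ ≈ (0.388, -0.917, 0.093); φ = arcsin(p_z) ≈ 5.32°, λ = atan2(p_y, p_x) ≈ -67.09°.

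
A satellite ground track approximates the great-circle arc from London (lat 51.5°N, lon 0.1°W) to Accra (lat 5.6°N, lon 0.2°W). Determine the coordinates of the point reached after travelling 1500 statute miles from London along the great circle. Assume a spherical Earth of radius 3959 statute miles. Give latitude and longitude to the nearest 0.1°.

Write both endpoints as unit vectors p₁, p₂ with components (cos φ cos λ, cos φ sin λ, sin φ).
The central angle between the endpoints is δ = arccos(p₁·p₂) ≈ 0.801 rad (45.9°). The total great-circle distance is δ·R ≈ 0.801 × 3959 ≈ 3172 mi, so the target fraction is f = 1500/3172 ≈ 0.473.
Interpolate at f ≈ 0.473 with slerp weights a = sin((1−f)δ)/sin δ ≈ 0.571, b = sin(fδ)/sin δ ≈ 0.515.
p = a·p₁ + b·p₂ ≈ (0.868, -0.002, 0.497); φ = arcsin(p_z) ≈ 29.79°, λ = atan2(p_y, p_x) ≈ -0.16°.

≈ lat 29.8°N, lon 0.2°W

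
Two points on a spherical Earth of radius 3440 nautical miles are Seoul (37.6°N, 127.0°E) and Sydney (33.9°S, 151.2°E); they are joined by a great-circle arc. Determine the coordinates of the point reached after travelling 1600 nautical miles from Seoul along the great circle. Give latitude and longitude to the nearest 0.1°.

From cos δ = sin φ₁ sin φ₂ + cos φ₁ cos φ₂ cos Δλ, the central angle is δ ≈ 1.308 rad (75.0°). The total great-circle distance is δ·R ≈ 1.308 × 3440 ≈ 4500 nmi, so the target fraction is f = 1600/4500 ≈ 0.356.
Interpolate at f ≈ 0.356 with slerp weights a = sin((1−f)δ)/sin δ ≈ 0.773, b = sin(fδ)/sin δ ≈ 0.464.
p = a·p₁ + b·p₂ ≈ (-0.706, 0.675, 0.213); φ = arcsin(p_z) ≈ 12.28°, λ = atan2(p_y, p_x) ≈ 136.31°.

≈ 12.3°N, 136.3°E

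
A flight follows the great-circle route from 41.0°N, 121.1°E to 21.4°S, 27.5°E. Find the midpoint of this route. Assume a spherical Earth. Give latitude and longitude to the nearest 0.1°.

The haversine formula gives a central angle δ ≈ 1.858 rad (106.5°) between the endpoints.
Interpolate at f = 1/2 with slerp weights a = sin((1−f)δ)/sin δ ≈ 0.835, b = sin(fδ)/sin δ ≈ 0.835.
p = a·p₁ + b·p₂ ≈ (0.364, 0.899, 0.243); φ = arcsin(p_z) ≈ 14.08°, λ = atan2(p_y, p_x) ≈ 67.94°.

≈ 14.1°N, 67.9°E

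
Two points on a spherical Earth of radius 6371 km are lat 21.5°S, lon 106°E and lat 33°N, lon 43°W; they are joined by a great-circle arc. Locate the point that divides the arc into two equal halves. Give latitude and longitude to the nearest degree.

Convert each endpoint to a unit vector on the sphere (x = cos φ cos λ, y = cos φ sin λ, z = sin φ).
The central angle between the endpoints is δ = arccos(p₁·p₂) ≈ 2.623 rad (150.3°).
Interpolate at f = 1/2 with slerp weights a = sin((1−f)δ)/sin δ ≈ 1.950, b = sin(fδ)/sin δ ≈ 1.950.
p = a·p₁ + b·p₂ ≈ (0.696, 0.629, 0.347); φ = arcsin(p_z) ≈ 20.32°, λ = atan2(p_y, p_x) ≈ 42.09°.

≈ lat 20°N, lon 42°E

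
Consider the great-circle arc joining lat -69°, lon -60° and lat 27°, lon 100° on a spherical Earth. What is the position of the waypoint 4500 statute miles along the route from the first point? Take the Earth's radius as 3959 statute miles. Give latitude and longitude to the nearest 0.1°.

≈ lat -43.2°, lon 86.7°

Write both endpoints as unit vectors p₁, p₂ with components (cos φ cos λ, cos φ sin λ, sin φ).
The central angle between the endpoints is δ = arccos(p₁·p₂) ≈ 2.380 rad (136.4°). The total great-circle distance is δ·R ≈ 2.380 × 3959 ≈ 9423 mi, so the target fraction is f = 4500/9423 ≈ 0.478.
Interpolate at f ≈ 0.478 with slerp weights a = sin((1−f)δ)/sin δ ≈ 1.373, b = sin(fδ)/sin δ ≈ 1.315.
p = a·p₁ + b·p₂ ≈ (0.042, 0.728, -0.684); φ = arcsin(p_z) ≈ -43.19°, λ = atan2(p_y, p_x) ≈ 86.66°.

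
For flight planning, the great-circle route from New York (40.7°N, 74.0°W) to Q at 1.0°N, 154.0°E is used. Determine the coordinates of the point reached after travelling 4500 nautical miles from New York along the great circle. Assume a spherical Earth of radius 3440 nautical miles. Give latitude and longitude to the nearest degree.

≈ 33°N, 173°W

Write both endpoints as unit vectors p₁, p₂ with components (cos φ cos λ, cos φ sin λ, sin φ).
The central angle between the endpoints is δ = arccos(p₁·p₂) ≈ 2.090 rad (119.7°). The total great-circle distance is δ·R ≈ 2.090 × 3440 ≈ 7188 nmi, so the target fraction is f = 4500/7188 ≈ 0.626.
Interpolate at f ≈ 0.626 with slerp weights a = sin((1−f)δ)/sin δ ≈ 0.811, b = sin(fδ)/sin δ ≈ 1.112.
p = a·p₁ + b·p₂ ≈ (-0.830, -0.104, 0.548); φ = arcsin(p_z) ≈ 33.25°, λ = atan2(p_y, p_x) ≈ -172.88°.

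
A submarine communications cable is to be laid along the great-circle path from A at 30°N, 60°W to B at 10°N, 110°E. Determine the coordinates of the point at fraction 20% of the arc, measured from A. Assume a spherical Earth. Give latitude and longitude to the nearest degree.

≈ 56°N, 47°W

Write both endpoints as unit vectors p₁, p₂ with components (cos φ cos λ, cos φ sin λ, sin φ).
The central angle between the endpoints is δ = arccos(p₁·p₂) ≈ 2.424 rad (138.9°).
Interpolate at f = 0.20 with slerp weights a = sin((1−f)δ)/sin δ ≈ 1.418, b = sin(fδ)/sin δ ≈ 0.708.
p = a·p₁ + b·p₂ ≈ (0.376, -0.408, 0.832); φ = arcsin(p_z) ≈ 56.31°, λ = atan2(p_y, p_x) ≈ -47.39°.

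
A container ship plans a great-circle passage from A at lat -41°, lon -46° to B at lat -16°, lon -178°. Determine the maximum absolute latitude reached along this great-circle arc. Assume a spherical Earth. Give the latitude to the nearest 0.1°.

The great circle lies in the plane with unit normal n̂ = (p₁ × p₂)/|p₁ × p₂|.
Here n̂_z ≈ -0.566; the vertex latitude is φ_max = arccos|n̂_z| ≈ 55.5°.
Check via Clairaut: cos φ_max = |cos φ₁| · sin C = cos(41.0°)·sin(131.4°) ≈ 0.566, again giving ≈ 55.5°.

≈ -55.5°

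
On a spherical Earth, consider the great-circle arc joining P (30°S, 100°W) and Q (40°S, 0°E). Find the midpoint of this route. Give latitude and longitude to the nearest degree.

≈ (47°S, 54°W)

Convert each endpoint to a unit vector on the sphere (x = cos φ cos λ, y = cos φ sin λ, z = sin φ).
The central angle between the endpoints is δ = arccos(p₁·p₂) ≈ 1.363 rad (78.1°).
Interpolate at f = 1/2 with slerp weights a = sin((1−f)δ)/sin δ ≈ 0.644, b = sin(fδ)/sin δ ≈ 0.644.
p = a·p₁ + b·p₂ ≈ (0.396, -0.549, -0.736); φ = arcsin(p_z) ≈ -47.37°, λ = atan2(p_y, p_x) ≈ -54.18°.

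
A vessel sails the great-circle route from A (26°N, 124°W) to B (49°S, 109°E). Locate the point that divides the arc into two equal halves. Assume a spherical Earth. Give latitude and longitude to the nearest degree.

≈ (24°S, 170°W)

Write both endpoints as unit vectors p₁, p₂ with components (cos φ cos λ, cos φ sin λ, sin φ).
The central angle between the endpoints is δ = arccos(p₁·p₂) ≈ 2.326 rad (133.3°).
Interpolate at f = 1/2 with slerp weights a = sin((1−f)δ)/sin δ ≈ 1.261, b = sin(fδ)/sin δ ≈ 1.261.
p = a·p₁ + b·p₂ ≈ (-0.903, -0.157, -0.399); φ = arcsin(p_z) ≈ -23.52°, λ = atan2(p_y, p_x) ≈ -170.11°.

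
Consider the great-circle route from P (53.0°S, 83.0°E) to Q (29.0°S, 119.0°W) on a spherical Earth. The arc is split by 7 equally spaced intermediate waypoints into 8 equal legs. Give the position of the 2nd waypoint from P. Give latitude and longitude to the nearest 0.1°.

Convert each endpoint to a unit vector on the sphere (x = cos φ cos λ, y = cos φ sin λ, z = sin φ).
The central angle between the endpoints is δ = arccos(p₁·p₂) ≈ 1.672 rad (95.8°).
Interpolate at f = 2/8 with slerp weights a = sin((1−f)δ)/sin δ ≈ 0.955, b = sin(fδ)/sin δ ≈ 0.408.
p = a·p₁ + b·p₂ ≈ (-0.103, 0.258, -0.961); φ = arcsin(p_z) ≈ -73.85°, λ = atan2(p_y, p_x) ≈ 111.72°.

≈ (73.8°S, 111.7°E)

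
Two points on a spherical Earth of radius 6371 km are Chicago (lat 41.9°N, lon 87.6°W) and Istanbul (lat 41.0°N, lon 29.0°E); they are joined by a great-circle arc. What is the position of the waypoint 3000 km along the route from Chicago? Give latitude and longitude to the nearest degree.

Convert each endpoint to a unit vector on the sphere (x = cos φ cos λ, y = cos φ sin λ, z = sin φ).
The central angle between the endpoints is δ = arccos(p₁·p₂) ≈ 1.383 rad (79.2°). The total great-circle distance is δ·R ≈ 1.383 × 6371 ≈ 8812 km, so the target fraction is f = 3000/8812 ≈ 0.340.
Interpolate at f ≈ 0.340 with slerp weights a = sin((1−f)δ)/sin δ ≈ 0.805, b = sin(fδ)/sin δ ≈ 0.462.
p = a·p₁ + b·p₂ ≈ (0.330, -0.430, 0.841); φ = arcsin(p_z) ≈ 57.20°, λ = atan2(p_y, p_x) ≈ -52.48°.

≈ lat 57°N, lon 52°W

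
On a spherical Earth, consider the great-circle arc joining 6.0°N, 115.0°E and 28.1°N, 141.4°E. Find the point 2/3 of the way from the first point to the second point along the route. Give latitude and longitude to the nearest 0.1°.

≈ 21.2°N, 131.8°E

From cos δ = sin φ₁ sin φ₂ + cos φ₁ cos φ₂ cos Δλ, the central angle is δ ≈ 0.583 rad (33.4°).
Interpolate at f = 2/3 with slerp weights a = sin((1−f)δ)/sin δ ≈ 0.351, b = sin(fδ)/sin δ ≈ 0.688.
p = a·p₁ + b·p₂ ≈ (-0.622, 0.695, 0.361); φ = arcsin(p_z) ≈ 21.15°, λ = atan2(p_y, p_x) ≈ 131.83°.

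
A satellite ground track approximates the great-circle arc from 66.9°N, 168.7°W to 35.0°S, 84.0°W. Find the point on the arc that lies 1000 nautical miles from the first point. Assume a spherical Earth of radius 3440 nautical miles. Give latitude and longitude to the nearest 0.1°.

≈ 57.5°N, 138.6°W

Write both endpoints as unit vectors p₁, p₂ with components (cos φ cos λ, cos φ sin λ, sin φ).
The central angle between the endpoints is δ = arccos(p₁·p₂) ≈ 2.092 rad (119.9°). The total great-circle distance is δ·R ≈ 2.092 × 3440 ≈ 7196 nmi, so the target fraction is f = 1000/7196 ≈ 0.139.
Interpolate at f ≈ 0.139 with slerp weights a = sin((1−f)δ)/sin δ ≈ 1.123, b = sin(fδ)/sin δ ≈ 0.331.
p = a·p₁ + b·p₂ ≈ (-0.404, -0.356, 0.843); φ = arcsin(p_z) ≈ 57.46°, λ = atan2(p_y, p_x) ≈ -138.62°.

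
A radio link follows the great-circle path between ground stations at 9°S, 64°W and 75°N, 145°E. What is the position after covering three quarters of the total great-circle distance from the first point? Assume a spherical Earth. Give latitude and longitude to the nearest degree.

From cos δ = sin φ₁ sin φ₂ + cos φ₁ cos φ₂ cos Δλ, the central angle is δ ≈ 1.955 rad (112.0°).
Interpolate at f = 3/4 with slerp weights a = sin((1−f)δ)/sin δ ≈ 0.506, b = sin(fδ)/sin δ ≈ 1.073.
p = a·p₁ + b·p₂ ≈ (-0.008, -0.290, 0.957); φ = arcsin(p_z) ≈ 73.12°, λ = atan2(p_y, p_x) ≈ -91.61°.

≈ 73°N, 92°W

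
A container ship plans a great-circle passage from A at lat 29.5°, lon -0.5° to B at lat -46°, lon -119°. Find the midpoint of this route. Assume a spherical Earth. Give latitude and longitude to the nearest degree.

Convert each endpoint to a unit vector on the sphere (x = cos φ cos λ, y = cos φ sin λ, z = sin φ).
The central angle between the endpoints is δ = arccos(p₁·p₂) ≈ 2.269 rad (130.0°).
Interpolate at f = 1/2 with slerp weights a = sin((1−f)δ)/sin δ ≈ 1.183, b = sin(fδ)/sin δ ≈ 1.183.
p = a·p₁ + b·p₂ ≈ (0.631, -0.728, -0.268); φ = arcsin(p_z) ≈ -15.57°, λ = atan2(p_y, p_x) ≈ -49.06°.

≈ lat -16°, lon -49°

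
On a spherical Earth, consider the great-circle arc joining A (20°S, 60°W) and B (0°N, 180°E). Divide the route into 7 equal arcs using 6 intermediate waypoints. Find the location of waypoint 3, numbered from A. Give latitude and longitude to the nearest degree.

Write both endpoints as unit vectors p₁, p₂ with components (cos φ cos λ, cos φ sin λ, sin φ).
The central angle between the endpoints is δ = arccos(p₁·p₂) ≈ 2.060 rad (118.0°).
Interpolate at f = 3/7 with slerp weights a = sin((1−f)δ)/sin δ ≈ 1.046, b = sin(fδ)/sin δ ≈ 0.875.
p = a·p₁ + b·p₂ ≈ (-0.384, -0.851, -0.358); φ = arcsin(p_z) ≈ -20.97°, λ = atan2(p_y, p_x) ≈ -114.26°.

≈ (21°S, 114°W)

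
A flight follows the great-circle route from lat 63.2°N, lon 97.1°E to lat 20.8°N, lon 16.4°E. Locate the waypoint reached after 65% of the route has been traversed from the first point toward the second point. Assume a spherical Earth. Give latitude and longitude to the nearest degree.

≈ lat 41°N, lon 31°E

Convert each endpoint to a unit vector on the sphere (x = cos φ cos λ, y = cos φ sin λ, z = sin φ).
The central angle between the endpoints is δ = arccos(p₁·p₂) ≈ 1.176 rad (67.4°).
Interpolate at f = 0.65 with slerp weights a = sin((1−f)δ)/sin δ ≈ 0.433, b = sin(fδ)/sin δ ≈ 0.750.
p = a·p₁ + b·p₂ ≈ (0.648, 0.392, 0.653); φ = arcsin(p_z) ≈ 40.77°, λ = atan2(p_y, p_x) ≈ 31.15°.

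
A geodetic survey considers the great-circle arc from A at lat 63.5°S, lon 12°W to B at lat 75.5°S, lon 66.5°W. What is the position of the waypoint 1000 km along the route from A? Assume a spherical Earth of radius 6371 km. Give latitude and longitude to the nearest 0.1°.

From cos δ = sin φ₁ sin φ₂ + cos φ₁ cos φ₂ cos Δλ, the central angle is δ ≈ 0.373 rad (21.4°). The total great-circle distance is δ·R ≈ 0.373 × 6371 ≈ 2375 km, so the target fraction is f = 1000/2375 ≈ 0.421.
Interpolate at f ≈ 0.421 with slerp weights a = sin((1−f)δ)/sin δ ≈ 0.588, b = sin(fδ)/sin δ ≈ 0.429.
p = a·p₁ + b·p₂ ≈ (0.299, -0.153, -0.942); φ = arcsin(p_z) ≈ -70.35°, λ = atan2(p_y, p_x) ≈ -27.07°.

≈ lat 70.3°S, lon 27.1°W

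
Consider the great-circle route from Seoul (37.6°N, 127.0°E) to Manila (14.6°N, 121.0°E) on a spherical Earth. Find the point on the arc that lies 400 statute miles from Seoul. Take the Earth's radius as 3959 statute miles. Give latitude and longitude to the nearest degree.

Write both endpoints as unit vectors p₁, p₂ with components (cos φ cos λ, cos φ sin λ, sin φ).
The central angle between the endpoints is δ = arccos(p₁·p₂) ≈ 0.412 rad (23.6°). The total great-circle distance is δ·R ≈ 0.412 × 3959 ≈ 1631 mi, so the target fraction is f = 400/1631 ≈ 0.245.
Interpolate at f ≈ 0.245 with slerp weights a = sin((1−f)δ)/sin δ ≈ 0.764, b = sin(fδ)/sin δ ≈ 0.252.
p = a·p₁ + b·p₂ ≈ (-0.490, 0.692, 0.530); φ = arcsin(p_z) ≈ 31.99°, λ = atan2(p_y, p_x) ≈ 125.28°.

≈ (32°N, 125°E)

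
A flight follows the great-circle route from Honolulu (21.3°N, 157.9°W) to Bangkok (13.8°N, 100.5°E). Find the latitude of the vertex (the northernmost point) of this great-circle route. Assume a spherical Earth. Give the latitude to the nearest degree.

The great circle lies in the plane with unit normal n̂ = (p₁ × p₂)/|p₁ × p₂|.
Here n̂_z ≈ -0.890; the vertex latitude is φ_max = arccos|n̂_z| ≈ 27.1°.
Check via Clairaut: cos φ_max = |cos φ₁| · sin C = cos(21.3°)·sin(72.9°) ≈ 0.890, again giving ≈ 27.1°.

≈ 27°N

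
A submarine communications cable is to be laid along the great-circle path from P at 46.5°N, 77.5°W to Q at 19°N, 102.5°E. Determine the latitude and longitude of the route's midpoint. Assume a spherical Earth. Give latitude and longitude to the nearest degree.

≈ 76°N, 102°E

Convert each endpoint to a unit vector on the sphere (x = cos φ cos λ, y = cos φ sin λ, z = sin φ).
The central angle between the endpoints is δ = arccos(p₁·p₂) ≈ 1.998 rad (114.5°).
Interpolate at f = 1/2 with slerp weights a = sin((1−f)δ)/sin δ ≈ 0.924, b = sin(fδ)/sin δ ≈ 0.924.
p = a·p₁ + b·p₂ ≈ (-0.051, 0.232, 0.971); φ = arcsin(p_z) ≈ 76.25°, λ = atan2(p_y, p_x) ≈ 102.50°.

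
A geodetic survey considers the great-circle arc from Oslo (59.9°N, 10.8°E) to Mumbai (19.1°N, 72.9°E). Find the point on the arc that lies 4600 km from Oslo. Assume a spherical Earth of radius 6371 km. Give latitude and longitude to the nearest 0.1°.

≈ 34.4°N, 61.6°E

Convert each endpoint to a unit vector on the sphere (x = cos φ cos λ, y = cos φ sin λ, z = sin φ).
The central angle between the endpoints is δ = arccos(p₁·p₂) ≈ 1.042 rad (59.7°). The total great-circle distance is δ·R ≈ 1.042 × 6371 ≈ 6636 km, so the target fraction is f = 4600/6636 ≈ 0.693.
Interpolate at f ≈ 0.693 with slerp weights a = sin((1−f)δ)/sin δ ≈ 0.364, b = sin(fδ)/sin δ ≈ 0.766.
p = a·p₁ + b·p₂ ≈ (0.392, 0.726, 0.565); φ = arcsin(p_z) ≈ 34.43°, λ = atan2(p_y, p_x) ≈ 61.62°.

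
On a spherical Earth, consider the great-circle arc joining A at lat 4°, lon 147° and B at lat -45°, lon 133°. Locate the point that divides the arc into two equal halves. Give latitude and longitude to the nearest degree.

Write both endpoints as unit vectors p₁, p₂ with components (cos φ cos λ, cos φ sin λ, sin φ).
The central angle between the endpoints is δ = arccos(p₁·p₂) ≈ 0.883 rad (50.6°).
Interpolate at f = 1/2 with slerp weights a = sin((1−f)δ)/sin δ ≈ 0.553, b = sin(fδ)/sin δ ≈ 0.553.
p = a·p₁ + b·p₂ ≈ (-0.729, 0.586, -0.352); φ = arcsin(p_z) ≈ -20.64°, λ = atan2(p_y, p_x) ≈ 141.20°.

≈ lat -21°, lon 141°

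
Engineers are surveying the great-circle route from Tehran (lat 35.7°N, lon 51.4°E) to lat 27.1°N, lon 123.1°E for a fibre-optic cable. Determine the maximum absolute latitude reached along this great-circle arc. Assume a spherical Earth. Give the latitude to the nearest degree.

The great circle lies in the plane with unit normal n̂ = (p₁ × p₂)/|p₁ × p₂|.
Here n̂_z ≈ +0.789; the vertex latitude is φ_max = arccos|n̂_z| ≈ 37.9°.
Check via Clairaut: cos φ_max = |cos φ₁| · sin C = cos(35.7°)·sin(76.2°) ≈ 0.789, again giving ≈ 37.9°.

≈ 38°N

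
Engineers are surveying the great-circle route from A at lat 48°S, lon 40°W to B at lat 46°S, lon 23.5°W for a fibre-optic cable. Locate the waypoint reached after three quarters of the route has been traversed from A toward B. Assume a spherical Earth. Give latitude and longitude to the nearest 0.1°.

≈ lat 46.7°S, lon 27.5°W

From cos δ = sin φ₁ sin φ₂ + cos φ₁ cos φ₂ cos Δλ, the central angle is δ ≈ 0.199 rad (11.4°).
Interpolate at f = 3/4 with slerp weights a = sin((1−f)δ)/sin δ ≈ 0.252, b = sin(fδ)/sin δ ≈ 0.752.
p = a·p₁ + b·p₂ ≈ (0.608, -0.317, -0.728); φ = arcsin(p_z) ≈ -46.72°, λ = atan2(p_y, p_x) ≈ -27.50°.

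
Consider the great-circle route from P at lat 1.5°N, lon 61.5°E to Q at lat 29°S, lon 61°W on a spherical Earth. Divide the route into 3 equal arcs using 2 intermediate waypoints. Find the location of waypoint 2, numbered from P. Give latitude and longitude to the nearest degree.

≈ lat 32°S, lon 15°W

Convert each endpoint to a unit vector on the sphere (x = cos φ cos λ, y = cos φ sin λ, z = sin φ).
The central angle between the endpoints is δ = arccos(p₁·p₂) ≈ 2.074 rad (118.8°).
Interpolate at f = 2/3 with slerp weights a = sin((1−f)δ)/sin δ ≈ 0.728, b = sin(fδ)/sin δ ≈ 1.122.
p = a·p₁ + b·p₂ ≈ (0.823, -0.218, -0.525); φ = arcsin(p_z) ≈ -31.65°, λ = atan2(p_y, p_x) ≈ -14.87°.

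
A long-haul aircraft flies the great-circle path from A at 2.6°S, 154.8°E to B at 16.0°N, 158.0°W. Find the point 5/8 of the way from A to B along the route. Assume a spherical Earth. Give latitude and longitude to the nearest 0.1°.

Convert each endpoint to a unit vector on the sphere (x = cos φ cos λ, y = cos φ sin λ, z = sin φ).
The central angle between the endpoints is δ = arccos(p₁·p₂) ≈ 0.876 rad (50.2°).
Interpolate at f = 5/8 with slerp weights a = sin((1−f)δ)/sin δ ≈ 0.420, b = sin(fδ)/sin δ ≈ 0.678.
p = a·p₁ + b·p₂ ≈ (-0.984, -0.065, 0.168); φ = arcsin(p_z) ≈ 9.66°, λ = atan2(p_y, p_x) ≈ -176.20°.

≈ 9.7°N, 176.2°W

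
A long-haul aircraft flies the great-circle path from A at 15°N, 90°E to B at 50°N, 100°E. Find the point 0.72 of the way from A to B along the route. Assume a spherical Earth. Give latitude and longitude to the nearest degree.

From cos δ = sin φ₁ sin φ₂ + cos φ₁ cos φ₂ cos Δλ, the central angle is δ ≈ 0.627 rad (35.9°).
Interpolate at f = 0.72 with slerp weights a = sin((1−f)δ)/sin δ ≈ 0.298, b = sin(fδ)/sin δ ≈ 0.744.
p = a·p₁ + b·p₂ ≈ (-0.083, 0.758, 0.647); φ = arcsin(p_z) ≈ 40.29°, λ = atan2(p_y, p_x) ≈ 96.25°.

≈ 40°N, 96°E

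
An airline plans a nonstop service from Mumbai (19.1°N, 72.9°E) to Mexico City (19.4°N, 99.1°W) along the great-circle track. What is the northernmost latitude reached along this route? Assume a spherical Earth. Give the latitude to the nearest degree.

≈ 79°N

The great circle lies in the plane with unit normal n̂ = (p₁ × p₂)/|p₁ × p₂|.
Here n̂_z ≈ -0.196; the vertex latitude is φ_max = arccos|n̂_z| ≈ 78.7°.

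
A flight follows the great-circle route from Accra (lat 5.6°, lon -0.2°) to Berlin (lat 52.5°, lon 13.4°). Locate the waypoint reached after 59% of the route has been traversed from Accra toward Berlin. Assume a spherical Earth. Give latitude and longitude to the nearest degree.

The haversine formula gives a central angle δ ≈ 0.842 rad (48.2°) between the endpoints.
Interpolate at f = 0.59 with slerp weights a = sin((1−f)δ)/sin δ ≈ 0.454, b = sin(fδ)/sin δ ≈ 0.639.
p = a·p₁ + b·p₂ ≈ (0.830, 0.089, 0.551); φ = arcsin(p_z) ≈ 33.44°, λ = atan2(p_y, p_x) ≈ 6.09°.

≈ lat 33°, lon 6°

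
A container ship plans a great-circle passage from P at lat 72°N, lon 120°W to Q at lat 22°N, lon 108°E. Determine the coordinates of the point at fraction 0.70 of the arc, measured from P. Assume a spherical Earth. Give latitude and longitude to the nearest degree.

Write both endpoints as unit vectors p₁, p₂ with components (cos φ cos λ, cos φ sin λ, sin φ).
The central angle between the endpoints is δ = arccos(p₁·p₂) ≈ 1.405 rad (80.5°).
Interpolate at f = 0.70 with slerp weights a = sin((1−f)δ)/sin δ ≈ 0.415, b = sin(fδ)/sin δ ≈ 0.844.
p = a·p₁ + b·p₂ ≈ (-0.306, 0.633, 0.711); φ = arcsin(p_z) ≈ 45.30°, λ = atan2(p_y, p_x) ≈ 115.79°.

≈ lat 45°N, lon 116°E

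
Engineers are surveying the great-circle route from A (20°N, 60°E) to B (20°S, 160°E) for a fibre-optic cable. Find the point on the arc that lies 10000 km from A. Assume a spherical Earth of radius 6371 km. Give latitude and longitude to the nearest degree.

≈ (15°S, 144°E)

Convert each endpoint to a unit vector on the sphere (x = cos φ cos λ, y = cos φ sin λ, z = sin φ).
The central angle between the endpoints is δ = arccos(p₁·p₂) ≈ 1.845 rad (105.7°). The total great-circle distance is δ·R ≈ 1.845 × 6371 ≈ 11751 km, so the target fraction is f = 10000/11751 ≈ 0.851.
Interpolate at f ≈ 0.851 with slerp weights a = sin((1−f)δ)/sin δ ≈ 0.282, b = sin(fδ)/sin δ ≈ 1.039.
p = a·p₁ + b·p₂ ≈ (-0.785, 0.563, -0.259); φ = arcsin(p_z) ≈ -15.00°, λ = atan2(p_y, p_x) ≈ 144.33°.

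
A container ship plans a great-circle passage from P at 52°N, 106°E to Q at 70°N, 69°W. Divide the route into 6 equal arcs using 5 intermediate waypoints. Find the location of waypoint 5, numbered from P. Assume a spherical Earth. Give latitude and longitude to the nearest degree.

≈ 80°N, 66°W

Convert each endpoint to a unit vector on the sphere (x = cos φ cos λ, y = cos φ sin λ, z = sin φ).
The central angle between the endpoints is δ = arccos(p₁·p₂) ≈ 1.011 rad (57.9°).
Interpolate at f = 5/6 with slerp weights a = sin((1−f)δ)/sin δ ≈ 0.198, b = sin(fδ)/sin δ ≈ 0.881.
p = a·p₁ + b·p₂ ≈ (0.074, -0.164, 0.984); φ = arcsin(p_z) ≈ 79.62°, λ = atan2(p_y, p_x) ≈ -65.62°.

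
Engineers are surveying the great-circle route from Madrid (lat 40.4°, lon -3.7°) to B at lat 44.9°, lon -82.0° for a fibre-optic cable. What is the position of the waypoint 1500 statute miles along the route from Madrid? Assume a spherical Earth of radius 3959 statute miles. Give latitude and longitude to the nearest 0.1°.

≈ lat 48.9°, lon -32.0°

The haversine formula gives a central angle δ ≈ 0.968 rad (55.5°) between the endpoints. The total great-circle distance is δ·R ≈ 0.968 × 3959 ≈ 3833 mi, so the target fraction is f = 1500/3833 ≈ 0.391.
Interpolate at f ≈ 0.391 with slerp weights a = sin((1−f)δ)/sin δ ≈ 0.675, b = sin(fδ)/sin δ ≈ 0.449.
p = a·p₁ + b·p₂ ≈ (0.557, -0.348, 0.754); φ = arcsin(p_z) ≈ 48.95°, λ = atan2(p_y, p_x) ≈ -32.01°.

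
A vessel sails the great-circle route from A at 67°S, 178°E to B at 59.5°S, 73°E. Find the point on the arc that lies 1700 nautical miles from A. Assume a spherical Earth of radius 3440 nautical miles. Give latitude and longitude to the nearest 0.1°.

Write both endpoints as unit vectors p₁, p₂ with components (cos φ cos λ, cos φ sin λ, sin φ).
The central angle between the endpoints is δ = arccos(p₁·p₂) ≈ 0.735 rad (42.1°). The total great-circle distance is δ·R ≈ 0.735 × 3440 ≈ 2529 nmi, so the target fraction is f = 1700/2529 ≈ 0.672.
Interpolate at f ≈ 0.672 with slerp weights a = sin((1−f)δ)/sin δ ≈ 0.356, b = sin(fδ)/sin δ ≈ 0.707.
p = a·p₁ + b·p₂ ≈ (-0.034, 0.348, -0.937); φ = arcsin(p_z) ≈ -69.53°, λ = atan2(p_y, p_x) ≈ 95.57°.

≈ 69.5°S, 95.6°E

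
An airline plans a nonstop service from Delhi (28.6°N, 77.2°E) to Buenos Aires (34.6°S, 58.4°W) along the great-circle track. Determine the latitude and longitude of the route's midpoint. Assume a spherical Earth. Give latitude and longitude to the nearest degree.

Write both endpoints as unit vectors p₁, p₂ with components (cos φ cos λ, cos φ sin λ, sin φ).
The central angle between the endpoints is δ = arccos(p₁·p₂) ≈ 2.479 rad (142.0°).
Interpolate at f = 1/2 with slerp weights a = sin((1−f)δ)/sin δ ≈ 1.536, b = sin(fδ)/sin δ ≈ 1.536.
p = a·p₁ + b·p₂ ≈ (0.961, 0.238, -0.137); φ = arcsin(p_z) ≈ -7.87°, λ = atan2(p_y, p_x) ≈ 13.92°.

≈ 8°S, 14°E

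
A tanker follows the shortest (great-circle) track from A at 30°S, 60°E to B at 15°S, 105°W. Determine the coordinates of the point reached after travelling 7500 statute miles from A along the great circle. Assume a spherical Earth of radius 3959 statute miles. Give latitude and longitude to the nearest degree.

Write both endpoints as unit vectors p₁, p₂ with components (cos φ cos λ, cos φ sin λ, sin φ).
The central angle between the endpoints is δ = arccos(p₁·p₂) ≈ 2.317 rad (132.7°). The total great-circle distance is δ·R ≈ 2.317 × 3959 ≈ 9172 mi, so the target fraction is f = 7500/9172 ≈ 0.818.
Interpolate at f ≈ 0.818 with slerp weights a = sin((1−f)δ)/sin δ ≈ 0.558, b = sin(fδ)/sin δ ≈ 1.291.
p = a·p₁ + b·p₂ ≈ (-0.081, -0.786, -0.613); φ = arcsin(p_z) ≈ -37.81°, λ = atan2(p_y, p_x) ≈ -95.89°.

≈ 38°S, 96°W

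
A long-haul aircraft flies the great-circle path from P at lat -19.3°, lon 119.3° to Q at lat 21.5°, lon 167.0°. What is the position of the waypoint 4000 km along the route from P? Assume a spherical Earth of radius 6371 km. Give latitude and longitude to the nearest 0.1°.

The haversine formula gives a central angle δ ≈ 1.082 rad (62.0°) between the endpoints. The total great-circle distance is δ·R ≈ 1.082 × 6371 ≈ 6891 km, so the target fraction is f = 4000/6891 ≈ 0.580.
Interpolate at f ≈ 0.580 with slerp weights a = sin((1−f)δ)/sin δ ≈ 0.497, b = sin(fδ)/sin δ ≈ 0.665.
p = a·p₁ + b·p₂ ≈ (-0.833, 0.548, 0.080); φ = arcsin(p_z) ≈ 4.57°, λ = atan2(p_y, p_x) ≈ 146.65°.

≈ lat 4.6°, lon 146.6°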